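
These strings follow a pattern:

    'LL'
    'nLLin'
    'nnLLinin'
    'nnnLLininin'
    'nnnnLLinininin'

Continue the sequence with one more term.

Each term wraps the previous one in n on the left and in on the right.
So the next term is n·nnnnLLinininin·in.

nnnnnLLininininin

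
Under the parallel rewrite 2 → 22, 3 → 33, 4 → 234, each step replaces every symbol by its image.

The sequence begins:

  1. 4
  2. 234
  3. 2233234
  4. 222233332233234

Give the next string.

Replace each of the 15 characters of 222233332233234 in place — 22 22 22 22 33 33 33 33 22 22 33 33 22 33 234 — and concatenate.

2222222233333333222233332233234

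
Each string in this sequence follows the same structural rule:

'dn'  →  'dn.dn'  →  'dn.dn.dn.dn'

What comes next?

dn.dn.dn.dn.dn.dn.dn.dn

Every step duplicates the string with '.' between the halves.
So the next term is two copies of dn.dn.dn.dn with '.' between the halves.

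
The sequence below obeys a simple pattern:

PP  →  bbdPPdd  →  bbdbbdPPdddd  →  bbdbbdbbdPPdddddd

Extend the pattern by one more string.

Each term wraps the previous one in bbd on the left and dd on the right.
Applying this once more to bbdbbdbbdPPdddddd:

bbdbbdbbdbbdPPdddddddd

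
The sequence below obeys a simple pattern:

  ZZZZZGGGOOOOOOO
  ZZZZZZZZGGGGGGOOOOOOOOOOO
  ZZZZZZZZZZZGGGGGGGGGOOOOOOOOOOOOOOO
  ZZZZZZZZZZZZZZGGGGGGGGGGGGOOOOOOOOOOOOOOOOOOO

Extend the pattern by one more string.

ZZZZZZZZZZZZZZZZZGGGGGGGGGGGGGGGOOOOOOOOOOOOOOOOOOOOOOO

The n-th term is 3n+2 Z's then 3n G's then 4n+3 O's (n = 1, 2, …).
For the next term, n = 5, so the run lengths are 17, 15, 23.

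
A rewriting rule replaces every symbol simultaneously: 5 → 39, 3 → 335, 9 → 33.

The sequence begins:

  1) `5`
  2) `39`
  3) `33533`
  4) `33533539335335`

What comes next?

3353353933533539335333353353933533539

Replace each of the 14 characters of 33533539335335 in place — 335 335 39 335 335 39 335 33 335 335 39 335 335 39 — and concatenate.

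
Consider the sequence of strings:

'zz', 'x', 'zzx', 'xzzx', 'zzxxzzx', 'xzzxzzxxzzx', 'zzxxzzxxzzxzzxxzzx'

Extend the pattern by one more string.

xzzxzzxxzzxzzxxzzxxzzxzzxxzzx

This is a Fibonacci-style word recurrence s(k) = s(k−2)·s(k−1): e.g. zz·x = zzx.
So term 8 is xzzxzzxxzzx·zzxxzzxxzzxzzxxzzx.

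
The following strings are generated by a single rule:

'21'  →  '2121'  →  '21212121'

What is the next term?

Every step duplicates the string.
One more doubling of 21212121 gives the answer.

2121212121212121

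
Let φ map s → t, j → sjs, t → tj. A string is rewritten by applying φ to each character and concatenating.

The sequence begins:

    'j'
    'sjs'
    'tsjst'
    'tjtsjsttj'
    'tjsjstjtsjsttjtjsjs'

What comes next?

Rewriting the 19 symbols of tjsjstjtsjsttjtjsjs one by one yields tj sjs t sjs t tj sjs tj t sjs t tj tj sjs tj sjs t sjs t; concatenated:

tjsjstsjsttjsjstjtsjsttjtjsjstjsjstsjst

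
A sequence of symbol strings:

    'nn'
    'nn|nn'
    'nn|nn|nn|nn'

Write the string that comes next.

Each string is two copies of the previous one joined by '|'.
Doubling nn|nn|nn|nn with '|' between the halves:

nn|nn|nn|nn|nn|nn|nn|nn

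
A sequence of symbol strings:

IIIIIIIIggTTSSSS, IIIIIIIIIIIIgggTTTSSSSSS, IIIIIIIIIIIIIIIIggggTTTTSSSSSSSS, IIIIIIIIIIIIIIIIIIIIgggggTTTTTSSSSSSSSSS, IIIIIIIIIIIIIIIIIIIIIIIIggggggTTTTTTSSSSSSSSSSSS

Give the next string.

The n-th term is 4n I's then n g's then n T's then 2n S's, where the shown terms are n = 2, 3, 4, 5, 6.
At n = 7 the blocks have lengths 28, 7, 7, 14.

IIIIIIIIIIIIIIIIIIIIIIIIIIIIgggggggTTTTTTTSSSSSSSSSSSSSS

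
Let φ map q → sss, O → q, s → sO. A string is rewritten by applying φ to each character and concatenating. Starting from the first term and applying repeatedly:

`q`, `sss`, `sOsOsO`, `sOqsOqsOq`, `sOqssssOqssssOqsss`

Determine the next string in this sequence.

Applying the rule to each of the 18 symbols of sOqssssOqssssOqsss gives the pieces sO q sss sO sO sO sO q sss sO sO sO sO q sss sO sO sO, which concatenate to the answer.

sOqssssOsOsOsOqssssOsOsOsOqssssOsOsO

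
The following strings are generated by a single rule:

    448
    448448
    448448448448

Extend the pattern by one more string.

Each string is two copies of the previous one concatenated.
So the next term is two copies of 448448448448.

448448448448448448448448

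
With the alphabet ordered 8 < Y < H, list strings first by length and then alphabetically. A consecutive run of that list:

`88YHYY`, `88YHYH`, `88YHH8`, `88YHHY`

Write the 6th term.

Stepping forward 2 times from 88YHHY: 88YHHY → 88YHHH, then the target.

88H888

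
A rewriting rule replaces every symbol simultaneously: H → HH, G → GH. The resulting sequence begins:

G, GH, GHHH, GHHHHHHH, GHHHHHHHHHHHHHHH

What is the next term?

GHHHHHHHHHHHHHHHHHHHHHHHHHHHHHHH

φ(GHHHHHHHHHHHHHHH) expands symbol-by-symbol to GH HH HH HH HH HH HH HH HH HH HH HH HH HH HH HH; joining the 16 pieces gives the next term.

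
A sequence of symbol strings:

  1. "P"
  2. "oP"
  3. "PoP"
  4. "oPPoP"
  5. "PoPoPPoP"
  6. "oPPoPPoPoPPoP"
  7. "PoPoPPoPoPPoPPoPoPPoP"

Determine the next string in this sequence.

oPPoPPoPoPPoPPoPoPPoPoPPoPPoPoPPoP

From term 3 onward, concatenate the second-to-last term with the last: P·oP = PoP, oP·PoP = oPPoP, …
Continuing: oPPoPPoPoPPoP · PoPoPPoPoPPoPPoPoPPoP gives term 8.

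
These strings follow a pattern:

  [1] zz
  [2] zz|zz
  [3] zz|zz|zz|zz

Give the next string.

Every step duplicates the string with '|' between the halves.
Doubling zz|zz|zz|zz with '|' between the halves:

zz|zz|zz|zz|zz|zz|zz|zz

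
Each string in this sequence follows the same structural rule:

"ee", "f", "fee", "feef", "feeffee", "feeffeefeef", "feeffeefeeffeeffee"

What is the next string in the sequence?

This is a Fibonacci-style word recurrence s(k) = s(k−1)·s(k−2): e.g. f·ee = fee.
Continuing: feeffeefeeffeeffee · feeffeefeef gives term 8.

feeffeefeeffeeffeefeeffeefeef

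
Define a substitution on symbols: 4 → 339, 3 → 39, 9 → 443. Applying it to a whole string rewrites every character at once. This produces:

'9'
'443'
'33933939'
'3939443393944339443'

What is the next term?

3944339443339339393944339443339339393944333933939

Replace each of the 19 characters of 3939443393944339443 in place — 39 443 39 443 339 339 39 39 443 39 443 339 339 39 39 443 339 339 39 — and concatenate.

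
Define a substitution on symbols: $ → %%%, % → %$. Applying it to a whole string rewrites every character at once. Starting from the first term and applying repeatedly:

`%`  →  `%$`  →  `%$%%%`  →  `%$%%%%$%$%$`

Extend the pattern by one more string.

Expanding %$%%%%$%$%$: %→%$, $→%%%, %→%$, %→%$, %→%$, %→%$, $→%%%, %→%$, $→%%%, %→%$, $→%%%. Concatenated: %$ %%% %$ %$ %$ %$ %%% %$ %%% %$ %%%.

%$%%%%$%$%$%$%%%%$%%%%$%%%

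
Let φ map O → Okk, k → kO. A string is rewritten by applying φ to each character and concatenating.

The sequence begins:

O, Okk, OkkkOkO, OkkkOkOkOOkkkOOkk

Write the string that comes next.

φ(OkkkOkOkOOkkkOOkk) expands symbol-by-symbol to Okk kO kO kO Okk kO Okk kO Okk Okk kO kO kO Okk Okk kO kO; joining the 17 pieces gives the next term.

OkkkOkOkOOkkkOOkkkOOkkOkkkOkOkOOkkOkkkOkO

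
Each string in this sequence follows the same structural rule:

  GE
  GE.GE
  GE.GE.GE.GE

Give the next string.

Every step duplicates the string with '.' between the halves.
Doubling GE.GE.GE.GE with '.' between the halves:

GE.GE.GE.GE.GE.GE.GE.GE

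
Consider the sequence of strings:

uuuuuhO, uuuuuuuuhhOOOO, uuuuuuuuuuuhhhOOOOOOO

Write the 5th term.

uuuuuuuuuuuuuuuuuhhhhhOOOOOOOOOOOOO

The n-th term is 3n+2 u's then n h's then 3n-2 O's (n = 1, 2, …).
At n = 5 the blocks have lengths 17, 5, 13.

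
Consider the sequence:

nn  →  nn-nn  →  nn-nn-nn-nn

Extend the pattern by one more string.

Every step duplicates the string with '-' between the halves.
Doubling nn-nn-nn-nn with '-' between the halves:

nn-nn-nn-nn-nn-nn-nn-nn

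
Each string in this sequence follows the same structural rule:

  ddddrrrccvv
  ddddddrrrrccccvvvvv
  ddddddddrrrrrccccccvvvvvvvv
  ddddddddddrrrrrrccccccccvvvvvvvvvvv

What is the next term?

The n-th term is 2n+2 d's then n+2 r's then 2n c's then 3n-1 v's (n = 1, 2, …).
At n = 5 the blocks have lengths 12, 7, 10, 14.

ddddddddddddrrrrrrrccccccccccvvvvvvvvvvvvvv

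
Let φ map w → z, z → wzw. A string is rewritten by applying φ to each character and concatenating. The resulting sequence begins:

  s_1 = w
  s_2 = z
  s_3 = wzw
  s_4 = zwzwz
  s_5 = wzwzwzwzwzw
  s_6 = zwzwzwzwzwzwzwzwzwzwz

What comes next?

Rewriting the 21 symbols of zwzwzwzwzwzwzwzwzwzwz one by one yields wzw z wzw z wzw z wzw z wzw z wzw z wzw z wzw z wzw z wzw z wzw; concatenated:

wzwzwzwzwzwzwzwzwzwzwzwzwzwzwzwzwzwzwzwzwzw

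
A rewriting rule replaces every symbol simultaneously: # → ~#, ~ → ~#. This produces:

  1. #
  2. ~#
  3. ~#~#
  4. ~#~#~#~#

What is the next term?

~#~#~#~#~#~#~#~#

Expanding ~#~#~#~#: ~→~#, #→~#, ~→~#, #→~#, ~→~#, #→~#, ~→~#, #→~#. Concatenated: ~# ~# ~# ~# ~# ~# ~# ~#.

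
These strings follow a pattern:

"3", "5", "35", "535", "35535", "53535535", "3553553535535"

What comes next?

This is a Fibonacci-style word recurrence s(k) = s(k−2)·s(k−1): e.g. 3·5 = 35.
Continuing: 53535535 · 3553553535535 gives term 8.

535355353553553535535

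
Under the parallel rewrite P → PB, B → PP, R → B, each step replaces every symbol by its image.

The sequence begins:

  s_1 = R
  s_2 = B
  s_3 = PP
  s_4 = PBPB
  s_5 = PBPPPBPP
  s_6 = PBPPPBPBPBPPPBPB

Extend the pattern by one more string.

PBPPPBPBPBPPPBPPPBPPPBPBPBPPPBPP

Applying the rule to each of the 16 symbols of PBPPPBPBPBPPPBPB gives the pieces PB PP PB PB PB PP PB PP PB PP PB PB PB PP PB PP, which concatenate to the answer.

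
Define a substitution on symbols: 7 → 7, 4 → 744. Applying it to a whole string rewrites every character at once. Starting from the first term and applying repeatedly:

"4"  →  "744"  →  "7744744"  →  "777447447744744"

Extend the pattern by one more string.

7777447447744744777447447744744

φ(777447447744744) expands symbol-by-symbol to 7 7 7 744 744 7 744 744 7 7 744 744 7 744 744; joining the 15 pieces gives the next term.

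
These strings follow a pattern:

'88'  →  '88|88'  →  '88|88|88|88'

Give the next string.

Each string is two copies of the previous one joined by '|'.
Doubling 88|88|88|88 with '|' between the halves:

88|88|88|88|88|88|88|88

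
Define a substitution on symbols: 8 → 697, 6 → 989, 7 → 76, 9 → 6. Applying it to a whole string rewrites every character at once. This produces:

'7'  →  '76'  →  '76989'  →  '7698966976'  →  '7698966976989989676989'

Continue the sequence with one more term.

769896697698998967698966976669769897698966976

φ(7698966976989989676989) expands symbol-by-symbol to 76 989 6 697 6 989 989 6 76 989 6 697 6 6 697 6 989 76 989 6 697 6; joining the 22 pieces gives the next term.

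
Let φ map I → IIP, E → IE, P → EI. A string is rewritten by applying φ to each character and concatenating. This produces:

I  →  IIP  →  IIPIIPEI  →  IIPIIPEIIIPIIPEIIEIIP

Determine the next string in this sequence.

Replace each of the 21 characters of IIPIIPEIIIPIIPEIIEIIP in place — IIP IIP EI IIP IIP EI IE IIP IIP IIP EI IIP IIP EI IE IIP IIP IE IIP IIP EI — and concatenate.

IIPIIPEIIIPIIPEIIEIIPIIPIIPEIIIPIIPEIIEIIPIIPIEIIPIIPEI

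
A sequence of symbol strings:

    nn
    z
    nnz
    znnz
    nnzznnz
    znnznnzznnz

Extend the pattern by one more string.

From term 3 onward, concatenate the second-to-last term with the last: nn·z = nnz, z·nnz = znnz, …
Continuing: nnzznnz · znnznnzznnz gives term 7.

nnzznnzznnznnzznnz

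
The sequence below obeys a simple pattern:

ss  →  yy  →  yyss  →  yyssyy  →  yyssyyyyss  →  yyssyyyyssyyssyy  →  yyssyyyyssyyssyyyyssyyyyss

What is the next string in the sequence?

Each term (from the third on) is the previous term followed by the one before it: term 3 = yy·ss = yyss.
The next term joins yyssyyyyssyyssyyyyssyyyyss and yyssyyyyssyyssyy.

yyssyyyyssyyssyyyyssyyyyssyyssyyyyssyyssyy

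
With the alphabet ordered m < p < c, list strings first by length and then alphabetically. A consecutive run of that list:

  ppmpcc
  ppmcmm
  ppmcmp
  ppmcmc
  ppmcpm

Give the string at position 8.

ppmccm

Continuing the enumeration 3 steps past ppmcpm: ppmcpm → ppmcpp → ppmcpc → (answer).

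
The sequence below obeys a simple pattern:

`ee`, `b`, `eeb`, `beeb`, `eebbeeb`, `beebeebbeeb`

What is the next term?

From term 3 onward, concatenate the second-to-last term with the last: ee·b = eeb, b·eeb = beeb, …
Continuing: eebbeeb · beebeebbeeb gives term 7.

eebbeebbeebeebbeeb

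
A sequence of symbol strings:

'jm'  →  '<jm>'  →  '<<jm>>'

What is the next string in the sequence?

Each term wraps the previous one in < on the left and > on the right.
Applying this once more to <<jm>>:

<<<jm>>>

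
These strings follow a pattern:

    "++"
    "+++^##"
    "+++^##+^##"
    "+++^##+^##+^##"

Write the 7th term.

The strings grow by a fixed suffix +^## each time.
From +++^##+^##+^##, 3 further steps: +++^##+^##+^## → +++^##+^##+^##+^## → +++^##+^##+^##+^##+^## → (answer).

+++^##+^##+^##+^##+^##+^##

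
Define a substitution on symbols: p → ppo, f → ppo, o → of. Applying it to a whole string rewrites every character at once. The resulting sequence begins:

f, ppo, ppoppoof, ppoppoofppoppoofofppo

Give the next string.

φ(ppoppoofppoppoofofppo) expands symbol-by-symbol to ppo ppo of ppo ppo of of ppo ppo ppo of ppo ppo of of ppo of ppo ppo ppo of; joining the 21 pieces gives the next term.

ppoppoofppoppoofofppoppoppoofppoppoofofppoofppoppoppoof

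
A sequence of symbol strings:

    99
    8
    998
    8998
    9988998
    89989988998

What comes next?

From term 3 onward, concatenate the second-to-last term with the last: 99·8 = 998, 8·998 = 8998, …
So term 7 is 9988998·89989988998.

998899889989988998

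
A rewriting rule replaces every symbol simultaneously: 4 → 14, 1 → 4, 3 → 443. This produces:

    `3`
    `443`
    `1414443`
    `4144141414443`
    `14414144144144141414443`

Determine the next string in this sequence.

414144144141441414414144144144141414443

Applying the rule to each of the 23 symbols of 14414144144144141414443 gives the pieces 4 14 14 4 14 4 14 14 4 14 14 4 14 14 4 14 4 14 4 14 14 14 443, which concatenate to the answer.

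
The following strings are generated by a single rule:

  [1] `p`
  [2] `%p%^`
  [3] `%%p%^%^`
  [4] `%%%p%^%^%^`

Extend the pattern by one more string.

%%%%p%^%^%^%^

Every step adds % to the front and %^ to the end of the previous string.
One more step from %%%p%^%^%^ gives the answer.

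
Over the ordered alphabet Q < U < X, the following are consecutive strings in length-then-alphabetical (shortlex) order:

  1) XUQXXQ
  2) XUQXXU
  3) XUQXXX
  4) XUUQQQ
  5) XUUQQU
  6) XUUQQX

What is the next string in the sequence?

XUUQUQ

Find the rightmost character of XUUQQX below X, bump it to the next letter, and reset everything to its right to Q.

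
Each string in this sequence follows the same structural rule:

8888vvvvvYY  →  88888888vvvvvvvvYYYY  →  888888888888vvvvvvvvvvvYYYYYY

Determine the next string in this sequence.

Term n consists of 4n 8's, followed by 3n+2 v's, followed by 2n Y's (n = 1, 2, …).
At n = 4 the blocks have lengths 16, 14, 8.

8888888888888888vvvvvvvvvvvvvvYYYYYYYY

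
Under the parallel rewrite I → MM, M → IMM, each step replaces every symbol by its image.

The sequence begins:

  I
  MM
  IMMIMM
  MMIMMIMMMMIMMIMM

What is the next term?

Rewriting the 16 symbols of MMIMMIMMMMIMMIMM one by one yields IMM IMM MM IMM IMM MM IMM IMM IMM IMM MM IMM IMM MM IMM IMM; concatenated:

IMMIMMMMIMMIMMMMIMMIMMIMMIMMMMIMMIMMMMIMMIMM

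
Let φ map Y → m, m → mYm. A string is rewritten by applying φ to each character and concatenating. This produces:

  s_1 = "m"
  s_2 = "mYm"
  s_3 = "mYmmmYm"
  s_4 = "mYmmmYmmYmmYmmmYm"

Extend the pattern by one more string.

Rewriting the 17 symbols of mYmmmYmmYmmYmmmYm one by one yields mYm m mYm mYm mYm m mYm mYm m mYm mYm m mYm mYm mYm m mYm; concatenated:

mYmmmYmmYmmYmmmYmmYmmmYmmYmmmYmmYmmYmmmYm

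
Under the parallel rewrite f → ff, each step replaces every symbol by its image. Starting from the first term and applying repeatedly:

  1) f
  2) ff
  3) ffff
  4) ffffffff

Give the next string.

Expanding ffffffff: f→ff, f→ff, f→ff, f→ff, f→ff, f→ff, f→ff, f→ff. Concatenated: ff ff ff ff ff ff ff ff.

ffffffffffffffff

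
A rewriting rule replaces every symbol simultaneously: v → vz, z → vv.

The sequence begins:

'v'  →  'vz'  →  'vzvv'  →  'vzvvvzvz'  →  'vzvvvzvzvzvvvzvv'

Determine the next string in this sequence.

vzvvvzvzvzvvvzvvvzvvvzvzvzvvvzvz

Replace each of the 16 characters of vzvvvzvzvzvvvzvv in place — vz vv vz vz vz vv vz vv vz vv vz vz vz vv vz vz — and concatenate.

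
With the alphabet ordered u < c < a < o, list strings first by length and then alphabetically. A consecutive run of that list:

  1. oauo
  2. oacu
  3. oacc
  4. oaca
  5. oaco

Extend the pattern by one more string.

Treat oaco as a base-4 numeral over the given alphabet and add one, carrying through any trailing o's.

oaau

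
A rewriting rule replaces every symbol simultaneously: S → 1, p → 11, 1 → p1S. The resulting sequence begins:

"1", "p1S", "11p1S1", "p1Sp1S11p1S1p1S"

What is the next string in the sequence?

Replace each of the 15 characters of p1Sp1S11p1S1p1S in place — 11 p1S 1 11 p1S 1 p1S p1S 11 p1S 1 p1S 11 p1S 1 — and concatenate.

11p1S111p1S1p1Sp1S11p1S1p1S11p1S1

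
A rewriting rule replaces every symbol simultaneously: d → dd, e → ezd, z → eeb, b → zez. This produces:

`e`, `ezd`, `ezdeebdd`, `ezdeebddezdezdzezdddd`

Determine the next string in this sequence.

Replace each of the 21 characters of ezdeebddezdezdzezdddd in place — ezd eeb dd ezd ezd zez dd dd ezd eeb dd ezd eeb dd eeb ezd eeb dd dd dd dd — and concatenate.

ezdeebddezdezdzezddddezdeebddezdeebddeebezdeebdddddddd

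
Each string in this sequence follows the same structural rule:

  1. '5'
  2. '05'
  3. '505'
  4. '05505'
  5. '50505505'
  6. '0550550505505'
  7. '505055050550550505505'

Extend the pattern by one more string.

0550550505505505055050550550505505

From term 3 onward, concatenate the second-to-last term with the last: 5·05 = 505, 05·505 = 05505, …
The next term joins 0550550505505 and 505055050550550505505.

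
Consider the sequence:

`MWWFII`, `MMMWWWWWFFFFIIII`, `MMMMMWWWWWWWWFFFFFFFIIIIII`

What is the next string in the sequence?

MMMMMMMWWWWWWWWWWWFFFFFFFFFFIIIIIIII

Reading off run lengths: M runs 1, 3, 5; W runs 2, 5, 8; F runs 1, 4, 7; I runs 2, 4, 6 — each is linear in n (n = 1, 2, …).
At n = 4 the blocks have lengths 7, 11, 10, 8.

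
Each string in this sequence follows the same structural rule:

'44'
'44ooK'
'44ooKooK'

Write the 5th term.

Each term is the previous one with ooK appended.
From 44ooKooK, 2 further steps: 44ooKooK → 44ooKooKooK → (answer).

44ooKooKooKooK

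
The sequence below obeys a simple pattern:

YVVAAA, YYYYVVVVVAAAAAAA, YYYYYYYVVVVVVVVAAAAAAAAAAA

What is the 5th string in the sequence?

The n-th term is 3n-2 Y's then 3n-1 V's then 4n-1 A's (n = 1, 2, …).
For term 5, n = 5, so the run lengths are 13, 14, 19.

YYYYYYYYYYYYYVVVVVVVVVVVVVVAAAAAAAAAAAAAAAAAAA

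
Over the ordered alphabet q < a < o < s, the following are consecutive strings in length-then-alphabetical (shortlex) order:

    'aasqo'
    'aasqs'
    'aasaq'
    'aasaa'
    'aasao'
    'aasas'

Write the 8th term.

Advancing 2 positions from aasas through aasas → aasoq reaches term 8.

aasoa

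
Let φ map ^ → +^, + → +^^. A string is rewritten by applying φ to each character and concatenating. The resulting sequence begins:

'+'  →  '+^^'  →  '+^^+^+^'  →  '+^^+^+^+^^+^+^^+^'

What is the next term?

+^^+^+^+^^+^+^^+^+^^+^+^+^^+^+^^+^+^+^^+^

Replace each of the 17 characters of +^^+^+^+^^+^+^^+^ in place — +^^ +^ +^ +^^ +^ +^^ +^ +^^ +^ +^ +^^ +^ +^^ +^ +^ +^^ +^ — and concatenate.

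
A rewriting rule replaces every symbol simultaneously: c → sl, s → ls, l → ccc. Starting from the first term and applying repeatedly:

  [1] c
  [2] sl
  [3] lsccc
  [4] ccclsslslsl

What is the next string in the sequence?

slslslccclslsccclsccclsccc

Rewriting each symbol of ccclsslslsl: c→sl, c→sl, c→sl, l→ccc, s→ls, s→ls, l→ccc, s→ls, l→ccc, s→ls, l→ccc, which concatenates to sl sl sl ccc ls ls ccc ls ccc ls ccc.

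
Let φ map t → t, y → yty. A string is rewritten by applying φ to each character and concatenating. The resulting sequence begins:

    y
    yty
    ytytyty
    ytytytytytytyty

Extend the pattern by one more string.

Replace each of the 15 characters of ytytytytytytyty in place — yty t yty t yty t yty t yty t yty t yty t yty — and concatenate.

ytytytytytytytytytytytytytytyty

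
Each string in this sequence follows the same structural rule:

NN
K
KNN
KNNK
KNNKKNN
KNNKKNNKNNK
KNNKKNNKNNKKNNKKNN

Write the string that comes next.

KNNKKNNKNNKKNNKKNNKNNKKNNKNNK

Each term (from the third on) is the previous term followed by the one before it: term 3 = K·NN = KNN.
Continuing: KNNKKNNKNNKKNNKKNN · KNNKKNNKNNK gives term 8.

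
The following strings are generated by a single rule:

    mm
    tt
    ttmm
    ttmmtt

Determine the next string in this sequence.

ttmmttttmm

Each term (from the third on) is the previous term followed by the one before it: term 3 = tt·mm = ttmm.
Continuing: ttmmtt · ttmm gives term 5.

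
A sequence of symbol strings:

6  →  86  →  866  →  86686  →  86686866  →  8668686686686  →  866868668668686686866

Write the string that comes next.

8668686686686866868668668686686686

Each term (from the third on) is the previous term followed by the one before it: term 3 = 86·6 = 866.
Continuing: 866868668668686686866 · 8668686686686 gives term 8.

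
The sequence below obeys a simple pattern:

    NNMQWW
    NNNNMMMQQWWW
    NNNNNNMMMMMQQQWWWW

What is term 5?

NNNNNNNNNNMMMMMMMMMQQQQQWWWWWW

Each string has the form N^{2n} M^{2n-1} Q^{n} W^{n+1} (n = 1, 2, …).
At n = 5 the blocks have lengths 10, 9, 5, 6.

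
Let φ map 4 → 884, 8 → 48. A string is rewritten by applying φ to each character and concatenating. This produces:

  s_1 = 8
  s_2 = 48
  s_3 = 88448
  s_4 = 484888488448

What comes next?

88448884484848884484888488448

Apply φ to 484888488448 symbol by symbol: 4→884, 8→48, 4→884, 8→48, 8→48, 8→48, 4→884, 8→48, 8→48, 4→884, 4→884, 8→48; joined: 884 48 884 48 48 48 884 48 48 884 884 48.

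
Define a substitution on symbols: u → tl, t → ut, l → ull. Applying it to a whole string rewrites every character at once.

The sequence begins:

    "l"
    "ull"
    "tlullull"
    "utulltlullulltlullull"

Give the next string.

Applying the rule to each of the 21 symbols of utulltlullulltlullull gives the pieces tl ut tl ull ull ut ull tl ull ull tl ull ull ut ull tl ull ull tl ull ull, which concatenate to the answer.

tluttlullullutulltlullulltlullullutulltlullulltlullull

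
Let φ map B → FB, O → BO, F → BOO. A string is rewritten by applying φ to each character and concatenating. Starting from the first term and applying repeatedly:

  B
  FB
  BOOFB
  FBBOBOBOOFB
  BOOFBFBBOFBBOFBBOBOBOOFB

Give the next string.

FBBOBOBOOFBBOOFBFBBOBOOFBFBBOBOOFBFBBOFBBOFBBOBOBOOFB

Replace each of the 24 characters of BOOFBFBBOFBBOFBBOBOBOOFB in place — FB BO BO BOO FB BOO FB FB BO BOO FB FB BO BOO FB FB BO FB BO FB BO BO BOO FB — and concatenate.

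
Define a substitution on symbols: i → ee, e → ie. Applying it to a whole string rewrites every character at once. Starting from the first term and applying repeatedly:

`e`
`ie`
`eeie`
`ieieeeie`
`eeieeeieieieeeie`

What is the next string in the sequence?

Replace each of the 16 characters of eeieeeieieieeeie in place — ie ie ee ie ie ie ee ie ee ie ee ie ie ie ee ie — and concatenate.

ieieeeieieieeeieeeieeeieieieeeie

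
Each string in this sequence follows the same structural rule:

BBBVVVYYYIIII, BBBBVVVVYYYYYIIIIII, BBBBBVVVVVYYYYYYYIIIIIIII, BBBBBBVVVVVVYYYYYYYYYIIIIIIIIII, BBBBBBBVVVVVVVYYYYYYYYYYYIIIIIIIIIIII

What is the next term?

Each string has the form B^{n+1} V^{n+1} Y^{2n-1} I^{2n}, where the shown terms are n = 2, 3, 4, 5, 6.
At n = 7 the blocks have lengths 8, 8, 13, 14.

BBBBBBBBVVVVVVVVYYYYYYYYYYYYYIIIIIIIIIIIIII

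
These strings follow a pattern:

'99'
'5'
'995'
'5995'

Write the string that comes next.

This is a Fibonacci-style word recurrence s(k) = s(k−2)·s(k−1): e.g. 99·5 = 995.
Continuing: 995 · 5995 gives term 5.

9955995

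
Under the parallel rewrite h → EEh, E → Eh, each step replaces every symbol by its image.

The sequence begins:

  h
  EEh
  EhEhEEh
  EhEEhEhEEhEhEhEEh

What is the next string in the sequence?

Rewriting the 17 symbols of EhEEhEhEEhEhEhEEh one by one yields Eh EEh Eh Eh EEh Eh EEh Eh Eh EEh Eh EEh Eh EEh Eh Eh EEh; concatenated:

EhEEhEhEhEEhEhEEhEhEhEEhEhEEhEhEEhEhEhEEh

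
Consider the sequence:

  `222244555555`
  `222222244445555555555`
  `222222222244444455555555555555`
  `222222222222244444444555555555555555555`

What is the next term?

Each string has the form 2^{3n+1} 4^{2n} 5^{4n+2} (n = 1, 2, …).
For the next term, n = 5, so the run lengths are 16, 10, 22.

222222222222222244444444445555555555555555555555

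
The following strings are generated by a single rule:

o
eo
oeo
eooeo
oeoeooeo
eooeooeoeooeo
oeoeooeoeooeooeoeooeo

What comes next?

eooeooeoeooeooeoeooeoeooeooeoeooeo

This is a Fibonacci-style word recurrence s(k) = s(k−2)·s(k−1): e.g. o·eo = oeo.
The next term joins eooeooeoeooeo and oeoeooeoeooeooeoeooeo.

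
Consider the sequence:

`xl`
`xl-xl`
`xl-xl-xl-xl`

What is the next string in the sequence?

Each string is two copies of the previous one joined by '-'.
Doubling xl-xl-xl-xl with '-' between the halves:

xl-xl-xl-xl-xl-xl-xl-xl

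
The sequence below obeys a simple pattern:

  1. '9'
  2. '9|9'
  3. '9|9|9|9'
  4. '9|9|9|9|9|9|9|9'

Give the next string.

Every step duplicates the string with '|' between the halves.
One more doubling of 9|9|9|9|9|9|9|9 gives the answer.

9|9|9|9|9|9|9|9|9|9|9|9|9|9|9|9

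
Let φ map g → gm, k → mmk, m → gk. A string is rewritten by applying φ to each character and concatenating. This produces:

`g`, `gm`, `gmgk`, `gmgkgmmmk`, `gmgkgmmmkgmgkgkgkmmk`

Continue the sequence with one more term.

Rewriting the 20 symbols of gmgkgmmmkgmgkgkgkmmk one by one yields gm gk gm mmk gm gk gk gk mmk gm gk gm mmk gm mmk gm mmk gk gk mmk; concatenated:

gmgkgmmmkgmgkgkgkmmkgmgkgmmmkgmmmkgmmmkgkgkmmk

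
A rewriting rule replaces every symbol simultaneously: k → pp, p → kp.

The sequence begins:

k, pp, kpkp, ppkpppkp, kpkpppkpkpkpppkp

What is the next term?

Rewriting the 16 symbols of kpkpppkpkpkpppkp one by one yields pp kp pp kp kp kp pp kp pp kp pp kp kp kp pp kp; concatenated:

ppkpppkpkpkpppkpppkpppkpkpkpppkp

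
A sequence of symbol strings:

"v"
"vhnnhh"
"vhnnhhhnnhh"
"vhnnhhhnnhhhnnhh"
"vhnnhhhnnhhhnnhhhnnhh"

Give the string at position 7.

Each term is the previous one with hnnhh appended.
From vhnnhhhnnhhhnnhhhnnhh, 2 further steps: vhnnhhhnnhhhnnhhhnnhh → vhnnhhhnnhhhnnhhhnnhhhnnhh → (answer).

vhnnhhhnnhhhnnhhhnnhhhnnhhhnnhh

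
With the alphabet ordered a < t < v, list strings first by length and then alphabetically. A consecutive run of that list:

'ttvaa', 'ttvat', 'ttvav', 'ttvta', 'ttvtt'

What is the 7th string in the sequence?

Stepping forward 2 times from ttvtt: ttvtt → ttvtv, then the target.

ttvva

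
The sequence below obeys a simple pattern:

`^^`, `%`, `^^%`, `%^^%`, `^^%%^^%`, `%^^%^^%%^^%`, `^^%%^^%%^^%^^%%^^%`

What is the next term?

From term 3 onward, concatenate the second-to-last term with the last: ^^·% = ^^%, %·^^% = %^^%, …
Continuing: %^^%^^%%^^% · ^^%%^^%%^^%^^%%^^% gives term 8.

%^^%^^%%^^%^^%%^^%%^^%^^%%^^%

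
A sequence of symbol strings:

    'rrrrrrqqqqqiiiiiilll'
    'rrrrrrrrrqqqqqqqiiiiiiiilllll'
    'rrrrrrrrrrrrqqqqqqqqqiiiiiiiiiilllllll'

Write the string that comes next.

The n-th term is 3n r's then 2n+1 q's then 2n+2 i's then 2n-1 l's, where the shown terms are n = 2, 3, 4.
Setting n = 5 gives 15, 11, 12, 9 characters in each block.

rrrrrrrrrrrrrrrqqqqqqqqqqqiiiiiiiiiiiilllllllll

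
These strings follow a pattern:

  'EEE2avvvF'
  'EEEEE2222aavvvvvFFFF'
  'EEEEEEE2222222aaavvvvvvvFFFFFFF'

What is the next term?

EEEEEEEEE2222222222aaaavvvvvvvvvFFFFFFFFFF

Each string has the form E^{2n+1} 2^{3n-2} a^{n} v^{2n+1} F^{3n-2} (n = 1, 2, …).
At n = 4 the blocks have lengths 9, 10, 4, 9, 10.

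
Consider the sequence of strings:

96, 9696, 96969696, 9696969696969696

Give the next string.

96969696969696969696969696969696

Every step duplicates the string.
One more doubling of 9696969696969696 gives the answer.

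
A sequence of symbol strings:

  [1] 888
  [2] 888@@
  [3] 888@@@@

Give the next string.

Each term is the previous one with @@ appended.
So the next term is 888@@@@·@@.

888@@@@@@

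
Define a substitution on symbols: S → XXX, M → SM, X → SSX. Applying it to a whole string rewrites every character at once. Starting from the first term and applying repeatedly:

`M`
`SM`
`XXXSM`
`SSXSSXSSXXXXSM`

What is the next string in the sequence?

Rewriting the 14 symbols of SSXSSXSSXXXXSM one by one yields XXX XXX SSX XXX XXX SSX XXX XXX SSX SSX SSX SSX XXX SM; concatenated:

XXXXXXSSXXXXXXXSSXXXXXXXSSXSSXSSXSSXXXXSM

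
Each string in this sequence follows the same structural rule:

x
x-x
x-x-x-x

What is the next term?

Each string is two copies of the previous one joined by '-'.
One more doubling of x-x-x-x gives the answer.

x-x-x-x-x-x-x-x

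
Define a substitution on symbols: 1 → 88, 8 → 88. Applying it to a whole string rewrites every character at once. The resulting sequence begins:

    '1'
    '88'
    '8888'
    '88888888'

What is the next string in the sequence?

8888888888888888

Apply φ to 88888888 symbol by symbol: 8→88, 8→88, 8→88, 8→88, 8→88, 8→88, 8→88, 8→88; joined: 88 88 88 88 88 88 88 88.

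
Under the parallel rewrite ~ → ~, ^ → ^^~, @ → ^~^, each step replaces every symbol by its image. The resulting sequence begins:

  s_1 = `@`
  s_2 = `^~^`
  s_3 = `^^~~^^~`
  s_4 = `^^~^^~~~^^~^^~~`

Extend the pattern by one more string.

^^~^^~~^^~^^~~~~^^~^^~~^^~^^~~~

φ(^^~^^~~~^^~^^~~) expands symbol-by-symbol to ^^~ ^^~ ~ ^^~ ^^~ ~ ~ ~ ^^~ ^^~ ~ ^^~ ^^~ ~ ~; joining the 15 pieces gives the next term.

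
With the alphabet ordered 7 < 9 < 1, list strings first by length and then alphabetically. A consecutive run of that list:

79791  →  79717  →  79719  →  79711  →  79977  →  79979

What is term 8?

79997

Stepping forward 2 times from 79979: 79979 → 79971, then the target.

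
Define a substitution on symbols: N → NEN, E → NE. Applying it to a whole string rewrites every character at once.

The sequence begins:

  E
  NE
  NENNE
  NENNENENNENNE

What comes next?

Rewriting the 13 symbols of NENNENENNENNE one by one yields NEN NE NEN NEN NE NEN NE NEN NEN NE NEN NEN NE; concatenated:

NENNENENNENNENENNENENNENNENENNENNE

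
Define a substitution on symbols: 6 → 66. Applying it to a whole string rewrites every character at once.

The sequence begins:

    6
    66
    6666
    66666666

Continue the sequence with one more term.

6666666666666666

Apply φ to 66666666 symbol by symbol: 6→66, 6→66, 6→66, 6→66, 6→66, 6→66, 6→66, 6→66; joined: 66 66 66 66 66 66 66 66.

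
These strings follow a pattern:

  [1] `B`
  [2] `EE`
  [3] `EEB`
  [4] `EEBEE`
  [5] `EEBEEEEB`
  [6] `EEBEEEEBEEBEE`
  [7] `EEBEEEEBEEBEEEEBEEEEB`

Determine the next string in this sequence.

EEBEEEEBEEBEEEEBEEEEBEEBEEEEBEEBEE

From term 3 onward, concatenate the last term with the second-to-last: EE·B = EEB, EEB·EE = EEBEE, …
The next term joins EEBEEEEBEEBEEEEBEEEEB and EEBEEEEBEEBEE.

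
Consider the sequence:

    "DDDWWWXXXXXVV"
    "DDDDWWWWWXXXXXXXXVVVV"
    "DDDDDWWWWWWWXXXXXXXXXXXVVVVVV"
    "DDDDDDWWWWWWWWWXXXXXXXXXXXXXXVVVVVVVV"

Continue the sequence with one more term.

DDDDDDDWWWWWWWWWWWXXXXXXXXXXXXXXXXXVVVVVVVVVV

The n-th term is n+2 D's then 2n+1 W's then 3n+2 X's then 2n V's (n = 1, 2, …).
Setting n = 5 gives 7, 11, 17, 10 characters in each block.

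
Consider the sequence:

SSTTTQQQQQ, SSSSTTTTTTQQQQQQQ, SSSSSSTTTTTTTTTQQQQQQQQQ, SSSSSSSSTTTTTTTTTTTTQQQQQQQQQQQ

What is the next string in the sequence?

Each string has the form S^{2n} T^{3n} Q^{2n+3} (n = 1, 2, …).
For the next term, n = 5, so the run lengths are 10, 15, 13.

SSSSSSSSSSTTTTTTTTTTTTTTTQQQQQQQQQQQQQ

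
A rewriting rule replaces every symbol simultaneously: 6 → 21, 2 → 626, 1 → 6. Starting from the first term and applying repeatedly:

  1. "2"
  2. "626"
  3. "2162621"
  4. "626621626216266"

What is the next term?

Applying the rule to each of the 15 symbols of 626621626216266 gives the pieces 21 626 21 21 626 6 21 626 21 626 6 21 626 21 21, which concatenate to the answer.

216262121626621626216266216262121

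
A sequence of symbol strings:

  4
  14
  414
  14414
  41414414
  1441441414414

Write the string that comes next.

414144141441441414414

This is a Fibonacci-style word recurrence s(k) = s(k−2)·s(k−1): e.g. 4·14 = 414.
Continuing: 41414414 · 1441441414414 gives term 7.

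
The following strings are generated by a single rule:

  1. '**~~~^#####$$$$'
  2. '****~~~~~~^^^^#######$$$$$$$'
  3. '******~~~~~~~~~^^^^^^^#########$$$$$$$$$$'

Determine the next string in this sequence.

********~~~~~~~~~~~~^^^^^^^^^^###########$$$$$$$$$$$$$

Term n consists of 2n *'s, followed by 3n ~'s, followed by 3n-2 ^'s, followed by 2n+3 #'s, followed by 3n+1 $'s (n = 1, 2, …).
At n = 4 the blocks have lengths 8, 12, 10, 11, 13.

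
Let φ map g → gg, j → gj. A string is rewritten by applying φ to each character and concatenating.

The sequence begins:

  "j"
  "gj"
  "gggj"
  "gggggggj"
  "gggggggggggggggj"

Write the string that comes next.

gggggggggggggggggggggggggggggggj

φ(gggggggggggggggj) expands symbol-by-symbol to gg gg gg gg gg gg gg gg gg gg gg gg gg gg gg gj; joining the 16 pieces gives the next term.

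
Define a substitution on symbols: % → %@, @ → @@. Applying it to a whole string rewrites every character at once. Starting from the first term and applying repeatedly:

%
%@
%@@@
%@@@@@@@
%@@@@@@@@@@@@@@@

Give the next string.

%@@@@@@@@@@@@@@@@@@@@@@@@@@@@@@@

Applying the rule to each of the 16 symbols of %@@@@@@@@@@@@@@@ gives the pieces %@ @@ @@ @@ @@ @@ @@ @@ @@ @@ @@ @@ @@ @@ @@ @@, which concatenate to the answer.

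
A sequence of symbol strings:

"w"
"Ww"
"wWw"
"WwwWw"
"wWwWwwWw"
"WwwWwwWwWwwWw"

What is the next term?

Each term (from the third on) is the two preceding terms concatenated in order: term 3 = w·Ww = wWw.
The next term joins wWwWwwWw and WwwWwwWwWwwWw.

wWwWwwWwWwwWwwWwWwwWw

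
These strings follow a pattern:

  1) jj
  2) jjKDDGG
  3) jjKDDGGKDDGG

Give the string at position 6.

jjKDDGGKDDGGKDDGGKDDGGKDDGG

Each term is the previous one with KDDGG appended.
From jjKDDGGKDDGG, 3 further steps: jjKDDGGKDDGG → jjKDDGGKDDGGKDDGG → jjKDDGGKDDGGKDDGGKDDGG → (answer).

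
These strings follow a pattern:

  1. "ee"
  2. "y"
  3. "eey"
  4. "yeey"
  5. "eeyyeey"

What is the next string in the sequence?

yeeyeeyyeey

From term 3 onward, concatenate the second-to-last term with the last: ee·y = eey, y·eey = yeey, …
Continuing: yeey · eeyyeey gives term 6.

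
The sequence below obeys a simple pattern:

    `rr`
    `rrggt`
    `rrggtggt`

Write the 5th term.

The strings grow by a fixed suffix ggt each time.
From rrggtggt, 2 further steps: rrggtggt → rrggtggtggt → (answer).

rrggtggtggtggt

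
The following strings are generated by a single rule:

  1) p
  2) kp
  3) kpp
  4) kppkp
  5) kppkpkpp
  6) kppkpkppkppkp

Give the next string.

kppkpkppkppkpkppkpkpp

This is a Fibonacci-style word recurrence s(k) = s(k−1)·s(k−2): e.g. kp·p = kpp.
So term 7 is kppkpkppkppkp·kppkpkpp.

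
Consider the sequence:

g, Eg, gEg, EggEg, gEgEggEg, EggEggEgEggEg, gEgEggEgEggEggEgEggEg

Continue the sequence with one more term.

EggEggEgEggEggEgEggEgEggEggEgEggEg

This is a Fibonacci-style word recurrence s(k) = s(k−2)·s(k−1): e.g. g·Eg = gEg.
Continuing: EggEggEgEggEg · gEgEggEgEggEggEgEggEg gives term 8.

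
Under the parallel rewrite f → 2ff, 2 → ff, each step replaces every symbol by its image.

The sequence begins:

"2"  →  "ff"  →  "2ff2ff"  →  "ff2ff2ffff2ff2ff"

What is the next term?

2ff2ffff2ff2ffff2ff2ff2ff2ffff2ff2ffff2ff2ff

Replace each of the 16 characters of ff2ff2ffff2ff2ff in place — 2ff 2ff ff 2ff 2ff ff 2ff 2ff 2ff 2ff ff 2ff 2ff ff 2ff 2ff — and concatenate.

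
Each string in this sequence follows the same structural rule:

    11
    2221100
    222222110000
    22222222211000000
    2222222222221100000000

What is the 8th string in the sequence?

2222222222222222222221100000000000000

Every step adds 222 to the front and 00 to the end of the previous string.
From 2222222222221100000000, 3 further steps: 2222222222221100000000 → 222222222222222110000000000 → 22222222222222222211000000000000 → (answer).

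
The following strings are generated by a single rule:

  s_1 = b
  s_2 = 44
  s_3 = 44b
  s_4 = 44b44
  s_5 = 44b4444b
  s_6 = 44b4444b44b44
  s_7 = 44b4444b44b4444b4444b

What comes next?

44b4444b44b4444b4444b44b4444b44b44

From term 3 onward, concatenate the last term with the second-to-last: 44·b = 44b, 44b·44 = 44b44, …
The next term joins 44b4444b44b4444b4444b and 44b4444b44b44.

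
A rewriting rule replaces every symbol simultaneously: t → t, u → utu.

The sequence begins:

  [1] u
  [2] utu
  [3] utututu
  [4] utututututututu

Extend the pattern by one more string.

Rewriting the 15 symbols of utututututututu one by one yields utu t utu t utu t utu t utu t utu t utu t utu; concatenated:

utututututututututututututututu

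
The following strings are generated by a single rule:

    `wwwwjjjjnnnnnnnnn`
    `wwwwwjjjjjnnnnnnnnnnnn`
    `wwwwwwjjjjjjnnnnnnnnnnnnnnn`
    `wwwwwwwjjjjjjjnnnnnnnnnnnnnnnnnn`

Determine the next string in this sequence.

The n-th term is n+1 w's then n+1 j's then 3n n's, where the shown terms are n = 3, 4, 5, 6.
Setting n = 7 gives 8, 8, 21 characters in each block.

wwwwwwwwjjjjjjjjnnnnnnnnnnnnnnnnnnnnn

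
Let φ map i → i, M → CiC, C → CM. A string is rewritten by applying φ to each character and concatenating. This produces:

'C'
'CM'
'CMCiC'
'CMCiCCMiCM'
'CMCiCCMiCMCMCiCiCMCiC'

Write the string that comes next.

Rewriting the 21 symbols of CMCiCCMiCMCMCiCiCMCiC one by one yields CM CiC CM i CM CM CiC i CM CiC CM CiC CM i CM i CM CiC CM i CM; concatenated:

CMCiCCMiCMCMCiCiCMCiCCMCiCCMiCMiCMCiCCMiCM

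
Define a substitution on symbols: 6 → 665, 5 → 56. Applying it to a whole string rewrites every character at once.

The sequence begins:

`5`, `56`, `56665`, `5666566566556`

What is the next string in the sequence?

5666566566556665665566656655656665

φ(5666566566556) expands symbol-by-symbol to 56 665 665 665 56 665 665 56 665 665 56 56 665; joining the 13 pieces gives the next term.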